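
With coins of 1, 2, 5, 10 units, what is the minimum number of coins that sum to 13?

3

Greedy: take as many of the largest coin as possible, then repeat with the remainder.
13 = 1×10 + 1×2 + 1×1
Total coins = 1 + 1 + 1 = 3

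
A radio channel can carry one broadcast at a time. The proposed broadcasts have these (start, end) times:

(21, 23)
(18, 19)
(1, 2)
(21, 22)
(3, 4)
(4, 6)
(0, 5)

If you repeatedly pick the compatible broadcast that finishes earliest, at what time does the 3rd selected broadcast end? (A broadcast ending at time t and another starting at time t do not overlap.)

6

Sorted by end: (1,2)  (3,4)  (0,5)  (4,6)  (18,19)  (21,22)  (21,23)
take (1,2); take (3,4); skip (0,5); take (4,6); take (18,19); take (21,22); skip (21,23).
Selected: (1,2) (3,4) (4,6) (18,19) (21,22)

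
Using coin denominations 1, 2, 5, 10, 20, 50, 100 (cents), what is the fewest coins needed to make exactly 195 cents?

5

195 = 1×100 + 1×50 + 2×20 + 1×5
Total coins = 1 + 1 + 2 + 1 = 5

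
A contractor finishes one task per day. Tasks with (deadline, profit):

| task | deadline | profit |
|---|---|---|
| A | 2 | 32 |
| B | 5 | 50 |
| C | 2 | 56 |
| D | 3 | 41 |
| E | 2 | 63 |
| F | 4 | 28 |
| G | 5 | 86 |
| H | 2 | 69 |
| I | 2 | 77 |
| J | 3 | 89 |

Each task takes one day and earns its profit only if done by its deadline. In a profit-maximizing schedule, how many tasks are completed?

By profit: J(d3,89), G(d5,86), I(d2,77), H(d2,69), E(d2,63), C(d2,56), B(d5,50), D(d3,41), A(d2,32), F(d4,28)
J→slot 3; G→slot 5; I→slot 2; H→slot 1; E skipped; C skipped; B→slot 4; D skipped; A skipped; F skipped.
5 of 10 scheduled.

5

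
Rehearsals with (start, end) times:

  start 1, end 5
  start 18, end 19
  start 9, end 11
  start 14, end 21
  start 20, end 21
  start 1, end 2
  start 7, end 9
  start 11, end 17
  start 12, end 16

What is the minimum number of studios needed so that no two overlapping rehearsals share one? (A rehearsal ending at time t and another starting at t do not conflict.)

Events (time:±→running): 1:+→1 1:+→2 2:-→1 5:-→0 7:+→1 9:-→0 9:+→1 11:-→0 11:+→1 12:+→2 14:+→3 … peak 3.

3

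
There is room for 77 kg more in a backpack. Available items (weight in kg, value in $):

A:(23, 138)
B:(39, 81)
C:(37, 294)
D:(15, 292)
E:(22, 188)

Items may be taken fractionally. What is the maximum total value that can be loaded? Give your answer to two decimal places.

Sort by value per unit weight and fill in that order.
Ratios (sorted): D 19.47, E 8.55, C 7.95, A 6.00, B 2.08
take D (15 @ 292); take E (22 @ 188); take C (37 @ 294); take 3/23 of A → 18.00. Capacity used 77/77.
Total value = 792.00

792.00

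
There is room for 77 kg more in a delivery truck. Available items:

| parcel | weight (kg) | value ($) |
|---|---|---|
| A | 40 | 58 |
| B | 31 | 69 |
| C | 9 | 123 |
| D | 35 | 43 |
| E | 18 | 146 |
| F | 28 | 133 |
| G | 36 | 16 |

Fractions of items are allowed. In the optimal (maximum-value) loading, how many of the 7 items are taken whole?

3

Sort by value per unit weight and fill in that order.
Ratios (sorted): C 13.67, E 8.11, F 4.75, B 2.23, A 1.45, D 1.23, G 0.44
take C (9 @ 123); take E (18 @ 146); take F (28 @ 133); take 22/31 of B → 48.97. Capacity used 77/77.
3 item(s) taken whole; one partial (take 22/31 of B).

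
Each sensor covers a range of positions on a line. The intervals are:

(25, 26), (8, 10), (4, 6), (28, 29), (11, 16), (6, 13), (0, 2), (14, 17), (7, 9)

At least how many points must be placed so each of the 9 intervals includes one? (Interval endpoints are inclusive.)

6

Process intervals by earliest right end; each time one isn't hit yet, stab at its right endpoint.
By right end: [0,2]  [4,6]  [7,9]  [8,10]  [6,13]  [11,16]  [14,17]  [25,26]  [28,29]
[0,2] uncovered → point at 2; [4,6] uncovered → point at 6; [7,9] uncovered → point at 9; [11,16] uncovered → point at 16; [25,26] uncovered → point at 26; [28,29] uncovered → point at 29.
Points: 2, 6, 9, 16, 26, 29 (6 total).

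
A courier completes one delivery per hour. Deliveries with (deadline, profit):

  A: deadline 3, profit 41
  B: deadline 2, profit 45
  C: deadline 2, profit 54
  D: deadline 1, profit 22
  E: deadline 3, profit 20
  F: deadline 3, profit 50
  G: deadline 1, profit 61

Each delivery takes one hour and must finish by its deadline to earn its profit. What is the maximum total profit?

Sort by profit descending; place each in the latest free slot ≤ its deadline.
By profit: G(d1,61), C(d2,54), F(d3,50), B(d2,45), A(d3,41), D(d1,22), E(d3,20)
G→slot 1; C→slot 2; F→slot 3; B skipped; A skipped; D skipped; E skipped.
Profit = 61 + 54 + 50 = 165

165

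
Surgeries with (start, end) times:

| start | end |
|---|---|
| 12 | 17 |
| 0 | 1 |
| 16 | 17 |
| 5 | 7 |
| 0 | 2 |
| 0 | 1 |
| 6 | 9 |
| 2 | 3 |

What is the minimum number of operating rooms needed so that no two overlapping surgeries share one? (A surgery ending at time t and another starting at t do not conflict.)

3

The answer is the maximum number of intervals overlapping at any instant.
Events (time:±→running): 0:+→1 0:+→2 0:+→3 … peak 3.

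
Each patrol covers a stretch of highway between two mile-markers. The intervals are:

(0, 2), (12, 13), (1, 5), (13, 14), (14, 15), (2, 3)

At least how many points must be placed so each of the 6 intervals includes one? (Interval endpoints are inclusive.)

Sorted: [0,2] [2,3] [1,5] [12,13] [13,14] [14,15]
{[0,2],[2,3],[1,5]} hit by 2; {[12,13],[13,14]} hit by 13; {[14,15]} hit by 15.
Points: 2, 13, 15 (3 total).

3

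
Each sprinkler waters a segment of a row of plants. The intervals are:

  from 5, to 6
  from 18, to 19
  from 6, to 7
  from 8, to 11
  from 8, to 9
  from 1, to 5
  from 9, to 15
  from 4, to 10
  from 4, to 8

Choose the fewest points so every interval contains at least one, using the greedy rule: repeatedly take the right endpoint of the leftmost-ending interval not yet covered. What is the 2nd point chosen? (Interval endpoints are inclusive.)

Sorted: [1,5] [5,6] [6,7] [4,8] [8,9] [4,10] [8,11] [9,15] [18,19]
{[1,5],[5,6]} hit by 5; {[6,7],[4,8]} hit by 7; {[8,9],[4,10],[8,11],[9,15]} hit by 9; {[18,19]} hit by 19.
Points: 5, 7, 9, 19 (4 total).

7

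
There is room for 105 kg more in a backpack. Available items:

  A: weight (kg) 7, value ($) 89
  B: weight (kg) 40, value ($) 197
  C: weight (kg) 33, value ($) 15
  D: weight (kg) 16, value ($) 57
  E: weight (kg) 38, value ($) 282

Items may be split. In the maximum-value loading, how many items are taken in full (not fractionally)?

4

Ratios (sorted): A 12.71, E 7.42, B 4.92, D 3.56, C 0.45
take A (7 @ 89); take E (38 @ 282); take B (40 @ 197); take D (16 @ 57); take 4/33 of C → 1.82. Capacity used 105/105.
4 item(s) taken whole; one partial (take 4/33 of C).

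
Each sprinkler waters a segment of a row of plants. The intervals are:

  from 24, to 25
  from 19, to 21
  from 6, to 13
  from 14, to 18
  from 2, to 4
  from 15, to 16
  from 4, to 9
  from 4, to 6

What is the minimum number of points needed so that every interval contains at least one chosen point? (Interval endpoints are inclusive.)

5

Sorted: [2,4] [4,6] [4,9] [6,13] [15,16] [14,18] [19,21] [24,25]
{[2,4],[4,6],[4,9]} hit by 4; {[6,13]} hit by 13; {[15,16],[14,18]} hit by 16; {[19,21]} hit by 21; {[24,25]} hit by 25.
Points: 4, 13, 16, 21, 25 (5 total).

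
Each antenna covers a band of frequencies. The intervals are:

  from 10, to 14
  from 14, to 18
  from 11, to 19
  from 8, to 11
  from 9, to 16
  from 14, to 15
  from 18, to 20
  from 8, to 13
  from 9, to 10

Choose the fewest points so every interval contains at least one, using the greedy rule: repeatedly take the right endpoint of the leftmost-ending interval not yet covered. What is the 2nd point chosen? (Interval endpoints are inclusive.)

Process intervals by earliest right end; each time one isn't hit yet, stab at its right endpoint.
Sorted: [9,10] [8,11] [8,13] [10,14] [14,15] [9,16] [14,18] [11,19] [18,20]
{[9,10],[8,11],[8,13],[10,14]} hit by 10; {[14,15],[9,16],[14,18],[11,19]} hit by 15; {[18,20]} hit by 20.
Points: 10, 15, 20 (3 total).

15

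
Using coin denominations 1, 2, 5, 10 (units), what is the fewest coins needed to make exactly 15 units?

2

15 − 1×10→5 − 1×5→0
Total coins = 1 + 1 = 2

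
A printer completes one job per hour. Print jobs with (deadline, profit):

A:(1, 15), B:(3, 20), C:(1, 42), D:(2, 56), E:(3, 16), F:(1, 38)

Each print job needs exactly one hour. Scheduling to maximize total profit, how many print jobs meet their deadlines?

3

Take jobs in profit order; each goes to the latest open slot no later than its deadline.
By profit: D(d2,56), C(d1,42), F(d1,38), B(d3,20), E(d3,16), A(d1,15)
D→slot 2; C→slot 1; F skipped; B→slot 3; E skipped; A skipped.
3 of 6 scheduled.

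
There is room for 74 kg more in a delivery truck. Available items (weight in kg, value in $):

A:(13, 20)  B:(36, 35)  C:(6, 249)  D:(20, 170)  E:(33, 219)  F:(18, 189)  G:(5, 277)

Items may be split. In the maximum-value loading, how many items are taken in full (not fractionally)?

Order: G (277/5=55.40) > C (249/6=41.50) > F (189/18=10.50) > D (170/20=8.50) > E (219/33=6.64) > A (20/13=1.54) > B (35/36=0.97)
Fill: take G (5 @ 277) → take C (6 @ 249) → take F (18 @ 189) → take D (20 @ 170) → take 25/33 of E → 165.91; 74/74 used.
4 item(s) taken whole; one partial (take 25/33 of E).

4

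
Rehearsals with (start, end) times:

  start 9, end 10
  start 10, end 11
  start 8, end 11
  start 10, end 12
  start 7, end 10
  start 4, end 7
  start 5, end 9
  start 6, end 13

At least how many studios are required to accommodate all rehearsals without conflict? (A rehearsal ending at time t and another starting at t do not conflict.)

The answer is the maximum number of intervals overlapping at any instant.
starts: [4, 5, 6, 7, 8, 9, 10, 10]
ends:   [7, 9, 10, 10, 11, 11, 12, 13]
s4→1 s5→2 s6→3 e7→2 s7→3 s8→4  — peak 4.

4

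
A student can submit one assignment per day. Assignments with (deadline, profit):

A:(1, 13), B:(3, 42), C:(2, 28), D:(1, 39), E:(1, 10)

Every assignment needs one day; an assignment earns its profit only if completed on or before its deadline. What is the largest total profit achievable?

Take jobs in profit order; each goes to the latest open slot no later than its deadline.
Profit order: B=42 D=39 C=28 A=13 E=10
Assign: B→slot 3, D→slot 1, C→slot 2, A skipped, E skipped.
Slots: [1:D] [2:C] [3:B]
Profit = 39 + 28 + 42 = 109

109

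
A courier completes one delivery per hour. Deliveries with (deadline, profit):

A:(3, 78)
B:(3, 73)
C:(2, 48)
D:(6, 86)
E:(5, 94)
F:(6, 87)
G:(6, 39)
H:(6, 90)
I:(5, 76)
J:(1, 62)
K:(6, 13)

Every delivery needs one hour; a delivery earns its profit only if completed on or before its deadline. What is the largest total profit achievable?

By profit: E(d5,94), H(d6,90), F(d6,87), D(d6,86), A(d3,78), I(d5,76), B(d3,73), J(d1,62), C(d2,48), G(d6,39), K(d6,13)
E→slot 5; H→slot 6; F→slot 4; D→slot 3; A→slot 2; I→slot 1; B skipped; J skipped; C skipped; G skipped; K skipped.
Profit = 76 + 78 + 86 + 87 + 94 + 90 = 511

511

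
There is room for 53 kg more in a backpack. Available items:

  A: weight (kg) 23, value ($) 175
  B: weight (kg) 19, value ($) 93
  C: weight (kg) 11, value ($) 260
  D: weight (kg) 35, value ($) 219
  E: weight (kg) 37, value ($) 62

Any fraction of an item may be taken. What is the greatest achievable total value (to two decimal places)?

553.89

Order: C (260/11=23.64) > A (175/23=7.61) > D (219/35=6.26) > B (93/19=4.89) > E (62/37=1.68)
Fill: take C (11 @ 260) → take A (23 @ 175) → take 19/35 of D → 118.89; 53/53 used.
Total value = 553.89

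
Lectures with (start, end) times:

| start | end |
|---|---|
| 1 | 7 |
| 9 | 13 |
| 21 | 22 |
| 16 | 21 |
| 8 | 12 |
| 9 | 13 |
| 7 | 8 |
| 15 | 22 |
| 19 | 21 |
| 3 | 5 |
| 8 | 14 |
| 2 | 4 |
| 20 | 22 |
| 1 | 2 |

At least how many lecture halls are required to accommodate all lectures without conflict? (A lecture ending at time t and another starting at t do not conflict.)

Events (time:±→running): 1:+→1 1:+→2 2:-→1 2:+→2 3:+→3 4:-→2 5:-→1 7:-→0 7:+→1 8:-→0 8:+→1 8:+→2 9:+→3 9:+→4 … peak 4.

4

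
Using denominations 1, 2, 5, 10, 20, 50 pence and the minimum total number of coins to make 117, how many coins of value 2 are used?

Greedy: take as many of the largest coin as possible, then repeat with the remainder.
117 − 2×50→17 − 1×10→7 − 1×5→2 − 1×2→0
Count of 2: 1

1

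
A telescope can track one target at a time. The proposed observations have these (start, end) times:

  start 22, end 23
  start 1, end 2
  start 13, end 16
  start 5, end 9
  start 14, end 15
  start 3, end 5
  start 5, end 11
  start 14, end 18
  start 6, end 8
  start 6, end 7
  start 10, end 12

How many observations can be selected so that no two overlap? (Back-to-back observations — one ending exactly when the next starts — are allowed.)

Greedy by earliest finish: after sorting by end time, pick each interval compatible with the last pick.
Sorted by end: (1,2)  (3,5)  (6,7)  (6,8)  (5,9)  (5,11)  (10,12)  (14,15)  (13,16)  (14,18)  (22,23)
take (1,2); take (3,5); take (6,7); skip (5,11); take (10,12); take (14,15); skip (14,18); take (22,23).
Selected 6 observations.

6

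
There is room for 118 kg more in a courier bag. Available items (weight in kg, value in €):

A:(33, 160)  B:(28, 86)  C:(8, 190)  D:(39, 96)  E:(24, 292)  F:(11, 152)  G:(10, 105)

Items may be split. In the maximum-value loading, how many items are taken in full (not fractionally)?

6

Greedy by value/weight ratio, highest first.
Ratios (sorted): C 23.75, F 13.82, E 12.17, G 10.50, A 4.85, B 3.07, D 2.46
take C (8 @ 190); take F (11 @ 152); take E (24 @ 292); take G (10 @ 105); take A (33 @ 160); take B (28 @ 86); take 4/39 of D → 9.85. Capacity used 118/118.
6 item(s) taken whole; one partial (take 4/39 of D).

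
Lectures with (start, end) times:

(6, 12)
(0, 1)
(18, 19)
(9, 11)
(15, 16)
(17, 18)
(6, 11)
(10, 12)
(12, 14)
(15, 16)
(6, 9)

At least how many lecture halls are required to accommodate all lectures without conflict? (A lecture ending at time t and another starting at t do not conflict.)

4

The answer is the maximum number of intervals overlapping at any instant.
Events (time:±→running): 0:+→1 1:-→0 6:+→1 6:+→2 6:+→3 9:-→2 9:+→3 10:+→4 … peak 4.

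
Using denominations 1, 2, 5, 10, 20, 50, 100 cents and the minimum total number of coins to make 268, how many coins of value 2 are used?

268 = 2×100 + 1×50 + 1×10 + 1×5 + 1×2 + 1×1
Count of 2: 1

1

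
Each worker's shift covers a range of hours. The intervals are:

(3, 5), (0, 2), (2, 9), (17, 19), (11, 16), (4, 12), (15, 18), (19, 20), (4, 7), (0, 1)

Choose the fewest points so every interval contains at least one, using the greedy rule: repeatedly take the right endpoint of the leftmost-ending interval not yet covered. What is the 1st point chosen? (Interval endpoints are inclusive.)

By right end: [0,1]  [0,2]  [3,5]  [4,7]  [2,9]  [4,12]  [11,16]  [15,18]  [17,19]  [19,20]
[0,1] uncovered → point at 1; [3,5] uncovered → point at 5; [11,16] uncovered → point at 16; [17,19] uncovered → point at 19.
Points: 1, 5, 16, 19 (4 total).

1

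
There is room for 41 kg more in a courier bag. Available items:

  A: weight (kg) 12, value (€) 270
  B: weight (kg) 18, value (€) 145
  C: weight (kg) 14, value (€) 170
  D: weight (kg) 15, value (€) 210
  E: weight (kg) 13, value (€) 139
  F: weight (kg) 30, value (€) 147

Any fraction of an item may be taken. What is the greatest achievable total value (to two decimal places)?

Sort by value per unit weight and fill in that order.
Ratios (sorted): A 22.50, D 14.00, C 12.14, E 10.69, B 8.06, F 4.90
take A (12 @ 270); take D (15 @ 210); take C (14 @ 170). Capacity used 41/41.
Total value = 650.00

650.00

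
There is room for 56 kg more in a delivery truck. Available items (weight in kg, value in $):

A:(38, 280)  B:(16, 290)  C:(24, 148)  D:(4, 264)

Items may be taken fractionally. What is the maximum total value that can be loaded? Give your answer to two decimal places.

819.26

Greedy by value/weight ratio, highest first.
Ratios (sorted): D 66.00, B 18.12, A 7.37, C 6.17
take D (4 @ 264); take B (16 @ 290); take 36/38 of A → 265.26. Capacity used 56/56.
Total value = 819.26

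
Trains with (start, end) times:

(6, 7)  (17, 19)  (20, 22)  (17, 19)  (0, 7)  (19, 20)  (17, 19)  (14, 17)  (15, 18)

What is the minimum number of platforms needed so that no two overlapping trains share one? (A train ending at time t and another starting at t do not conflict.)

4

Events (time:±→running): 0:+→1 6:+→2 7:-→1 7:-→0 14:+→1 15:+→2 17:-→1 17:+→2 17:+→3 17:+→4 … peak 4.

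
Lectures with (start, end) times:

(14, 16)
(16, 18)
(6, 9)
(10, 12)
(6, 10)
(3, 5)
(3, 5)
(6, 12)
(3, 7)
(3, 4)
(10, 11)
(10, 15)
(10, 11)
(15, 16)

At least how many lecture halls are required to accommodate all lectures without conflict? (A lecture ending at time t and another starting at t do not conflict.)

5

Count concurrent intervals with a sweep; the peak is the room count.
starts: [3, 3, 3, 3, 6, 6, 6, 10, 10, 10, 10, 14, 15, 16]
ends:   [4, 5, 5, 7, 9, 10, 11, 11, 12, 12, 15, 16, 16, 18]
s3→1 s3→2 s3→3 s3→4 e4→3 e5→2 e5→1 s6→2 s6→3 s6→4 e7→3 e9→2 e10→1 s10→2 s10→3 s10→4 s10→5  — peak 5.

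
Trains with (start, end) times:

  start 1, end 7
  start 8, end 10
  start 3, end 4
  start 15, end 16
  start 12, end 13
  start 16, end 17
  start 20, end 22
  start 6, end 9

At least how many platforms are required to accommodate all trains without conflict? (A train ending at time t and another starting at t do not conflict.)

2

Count concurrent intervals with a sweep; the peak is the room count.
Events (time:±→running): 1:+→1 3:+→2 … peak 2.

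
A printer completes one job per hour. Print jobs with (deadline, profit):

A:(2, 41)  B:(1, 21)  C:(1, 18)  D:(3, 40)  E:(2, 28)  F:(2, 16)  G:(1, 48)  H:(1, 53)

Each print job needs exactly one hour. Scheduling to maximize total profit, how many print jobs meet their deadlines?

Take jobs in profit order; each goes to the latest open slot no later than its deadline.
Profit order: H=53 G=48 A=41 D=40 E=28 B=21 C=18 F=16
Assign: H→slot 1, G skipped, A→slot 2, D→slot 3, E skipped, B skipped, C skipped, F skipped.
Slots: [1:H] [2:A] [3:D]
3 of 8 scheduled.

3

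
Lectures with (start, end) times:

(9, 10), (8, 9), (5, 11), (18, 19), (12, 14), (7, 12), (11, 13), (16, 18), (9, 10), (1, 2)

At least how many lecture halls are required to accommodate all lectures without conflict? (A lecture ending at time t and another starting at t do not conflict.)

Events (time:±→running): 1:+→1 2:-→0 5:+→1 7:+→2 8:+→3 9:-→2 9:+→3 9:+→4 … peak 4.

4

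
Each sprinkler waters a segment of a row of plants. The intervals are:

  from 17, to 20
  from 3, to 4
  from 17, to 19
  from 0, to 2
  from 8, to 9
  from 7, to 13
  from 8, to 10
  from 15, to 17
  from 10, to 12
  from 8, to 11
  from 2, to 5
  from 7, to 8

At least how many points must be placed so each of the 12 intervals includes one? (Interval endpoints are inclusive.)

Process intervals by earliest right end; each time one isn't hit yet, stab at its right endpoint.
By right end: [0,2]  [3,4]  [2,5]  [7,8]  [8,9]  [8,10]  [8,11]  [10,12]  [7,13]  [15,17]  [17,19]  [17,20]
[0,2] uncovered → point at 2; [3,4] uncovered → point at 4; [7,8] uncovered → point at 8; [10,12] uncovered → point at 12; [15,17] uncovered → point at 17.
Points: 2, 4, 8, 12, 17 (5 total).

5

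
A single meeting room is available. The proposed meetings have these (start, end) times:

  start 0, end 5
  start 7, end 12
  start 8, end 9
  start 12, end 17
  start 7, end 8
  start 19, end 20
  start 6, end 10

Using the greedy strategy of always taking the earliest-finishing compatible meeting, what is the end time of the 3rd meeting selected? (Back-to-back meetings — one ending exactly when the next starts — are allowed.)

9

Sorted by end: (0,5)  (7,8)  (8,9)  (6,10)  (7,12)  (12,17)  (19,20)
take (0,5); take (7,8); take (8,9); skip (6,10); take (12,17); take (19,20).
Selected: (0,5) (7,8) (8,9) (12,17) (19,20)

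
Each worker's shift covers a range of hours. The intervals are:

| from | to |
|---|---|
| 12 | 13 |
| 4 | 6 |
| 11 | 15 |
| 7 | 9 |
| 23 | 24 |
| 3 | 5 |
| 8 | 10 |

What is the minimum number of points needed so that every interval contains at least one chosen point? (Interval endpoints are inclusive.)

4

Process intervals by earliest right end; each time one isn't hit yet, stab at its right endpoint.
Sorted: [3,5] [4,6] [7,9] [8,10] [12,13] [11,15] [23,24]
{[3,5],[4,6]} hit by 5; {[7,9],[8,10]} hit by 9; {[12,13],[11,15]} hit by 13; {[23,24]} hit by 24.
Points: 5, 9, 13, 24 (4 total).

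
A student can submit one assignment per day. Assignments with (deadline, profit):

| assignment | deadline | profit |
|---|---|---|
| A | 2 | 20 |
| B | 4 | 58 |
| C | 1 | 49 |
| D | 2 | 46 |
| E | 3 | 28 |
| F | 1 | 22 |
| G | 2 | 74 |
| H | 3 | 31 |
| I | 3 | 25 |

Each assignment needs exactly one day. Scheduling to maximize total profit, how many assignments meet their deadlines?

4

Take jobs in profit order; each goes to the latest open slot no later than its deadline.
By profit: G(d2,74), B(d4,58), C(d1,49), D(d2,46), H(d3,31), E(d3,28), I(d3,25), F(d1,22), A(d2,20)
G→slot 2; B→slot 4; C→slot 1; D skipped; H→slot 3; E skipped; I skipped; F skipped; A skipped.
4 of 9 scheduled.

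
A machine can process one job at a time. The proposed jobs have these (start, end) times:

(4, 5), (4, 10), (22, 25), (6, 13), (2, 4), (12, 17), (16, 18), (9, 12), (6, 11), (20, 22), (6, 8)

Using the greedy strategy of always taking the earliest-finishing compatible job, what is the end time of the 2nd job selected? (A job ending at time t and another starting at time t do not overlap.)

5

Sort by end time and greedily take each interval whose start is ≥ the last chosen end.
Sorted by end: (2,4)  (4,5)  (6,8)  (4,10)  (6,11)  (9,12)  (6,13)  (12,17)  (16,18)  (20,22)  (22,25)
take (2,4); take (4,5); take (6,8); take (9,12); take (12,17); take (20,22); take (22,25).
Selected: (2,4) (4,5) (6,8) (9,12) (12,17) (20,22) (22,25)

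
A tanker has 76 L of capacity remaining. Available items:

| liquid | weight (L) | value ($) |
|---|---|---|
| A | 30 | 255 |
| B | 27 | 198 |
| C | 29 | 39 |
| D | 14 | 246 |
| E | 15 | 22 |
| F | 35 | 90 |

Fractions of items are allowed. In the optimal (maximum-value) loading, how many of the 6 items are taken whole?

Sort by value per unit weight and fill in that order.
Ratios (sorted): D 17.57, A 8.50, B 7.33, F 2.57, E 1.47, C 1.34
take D (14 @ 246); take A (30 @ 255); take B (27 @ 198); take 5/35 of F → 12.86. Capacity used 76/76.
3 item(s) taken whole; one partial (take 5/35 of F).

3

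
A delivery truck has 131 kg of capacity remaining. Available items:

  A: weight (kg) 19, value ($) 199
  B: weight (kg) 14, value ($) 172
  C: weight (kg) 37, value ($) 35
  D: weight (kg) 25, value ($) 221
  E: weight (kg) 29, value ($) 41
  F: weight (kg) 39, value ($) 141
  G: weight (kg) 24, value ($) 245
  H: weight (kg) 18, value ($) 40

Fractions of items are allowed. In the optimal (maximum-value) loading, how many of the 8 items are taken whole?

Sort by value per unit weight and fill in that order.
Ratios (sorted): B 12.29, A 10.47, G 10.21, D 8.84, F 3.62, H 2.22, E 1.41, C 0.95
take B (14 @ 172); take A (19 @ 199); take G (24 @ 245); take D (25 @ 221); take F (39 @ 141); take 10/18 of H → 22.22. Capacity used 131/131.
5 item(s) taken whole; one partial (take 10/18 of H).

5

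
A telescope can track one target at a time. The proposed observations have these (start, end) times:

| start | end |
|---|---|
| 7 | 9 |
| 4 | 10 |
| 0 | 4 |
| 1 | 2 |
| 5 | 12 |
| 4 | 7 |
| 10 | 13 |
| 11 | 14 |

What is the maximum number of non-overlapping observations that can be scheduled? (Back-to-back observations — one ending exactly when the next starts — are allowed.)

Order by finish time; keep every interval that doesn't clash with the previous kept one.
By end time: (1,2), (0,4), (4,7), (7,9), (4,10), (5,12), (10,13), (11,14).
Pick (1,2); next start ≥ 2 → (4,7); next start ≥ 7 → (7,9); next start ≥ 9 → (10,13).
Selected 4 observations.

4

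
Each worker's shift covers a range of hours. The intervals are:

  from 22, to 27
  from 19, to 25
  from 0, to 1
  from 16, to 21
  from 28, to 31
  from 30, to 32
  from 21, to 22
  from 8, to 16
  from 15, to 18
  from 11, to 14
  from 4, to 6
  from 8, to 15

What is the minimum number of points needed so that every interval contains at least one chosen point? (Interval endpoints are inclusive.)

Sorted: [0,1] [4,6] [11,14] [8,15] [8,16] [15,18] [16,21] [21,22] [19,25] [22,27] [28,31] [30,32]
{[0,1]} hit by 1; {[4,6]} hit by 6; {[11,14],[8,15],[8,16]} hit by 14; {[15,18],[16,21]} hit by 18; {[21,22],[19,25],[22,27]} hit by 22; {[28,31],[30,32]} hit by 31.
Points: 1, 6, 14, 18, 22, 31 (6 total).

6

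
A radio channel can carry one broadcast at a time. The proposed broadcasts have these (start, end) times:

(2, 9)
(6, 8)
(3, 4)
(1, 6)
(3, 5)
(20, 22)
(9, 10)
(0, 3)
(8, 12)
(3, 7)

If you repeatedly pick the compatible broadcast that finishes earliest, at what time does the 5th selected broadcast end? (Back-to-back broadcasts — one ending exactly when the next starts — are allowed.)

Order by finish time; keep every interval that doesn't clash with the previous kept one.
Sorted by end: (0,3)  (3,4)  (3,5)  (1,6)  (3,7)  (6,8)  (2,9)  (9,10)  (8,12)  (20,22)
take (0,3); take (3,4); take (6,8); take (9,10); take (20,22).
Selected: (0,3) (3,4) (6,8) (9,10) (20,22)

22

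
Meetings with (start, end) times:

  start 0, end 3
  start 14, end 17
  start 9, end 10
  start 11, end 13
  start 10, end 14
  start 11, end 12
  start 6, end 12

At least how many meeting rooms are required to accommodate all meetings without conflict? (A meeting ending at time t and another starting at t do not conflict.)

4

Count concurrent intervals with a sweep; the peak is the room count.
Events (time:±→running): 0:+→1 3:-→0 6:+→1 9:+→2 10:-→1 10:+→2 11:+→3 11:+→4 … peak 4.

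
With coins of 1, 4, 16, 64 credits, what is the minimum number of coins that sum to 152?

5

152 − 2×64→24 − 1×16→8 − 2×4→0
Total coins = 2 + 1 + 2 = 5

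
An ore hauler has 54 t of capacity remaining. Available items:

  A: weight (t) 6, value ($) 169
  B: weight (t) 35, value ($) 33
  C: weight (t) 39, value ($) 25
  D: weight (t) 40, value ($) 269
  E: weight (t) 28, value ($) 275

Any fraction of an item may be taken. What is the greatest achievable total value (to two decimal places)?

Order: A (169/6=28.17) > E (275/28=9.82) > D (269/40=6.72) > B (33/35=0.94) > C (25/39=0.64)
Fill: take A (6 @ 169) → take E (28 @ 275) → take 20/40 of D → 134.50; 54/54 used.
Total value = 578.50

578.50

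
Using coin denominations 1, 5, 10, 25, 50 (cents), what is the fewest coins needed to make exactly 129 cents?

7

129 = 2×50 + 1×25 + 4×1
Total coins = 2 + 1 + 4 = 7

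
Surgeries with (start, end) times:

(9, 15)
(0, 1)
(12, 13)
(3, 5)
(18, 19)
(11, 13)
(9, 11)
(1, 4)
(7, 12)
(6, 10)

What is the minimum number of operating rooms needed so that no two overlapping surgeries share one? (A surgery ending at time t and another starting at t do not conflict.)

4

starts: [0, 1, 3, 6, 7, 9, 9, 11, 12, 18]
ends:   [1, 4, 5, 10, 11, 12, 13, 13, 15, 19]
s0→1 e1→0 s1→1 s3→2 e4→1 e5→0 s6→1 s7→2 s9→3 s9→4  — peak 4.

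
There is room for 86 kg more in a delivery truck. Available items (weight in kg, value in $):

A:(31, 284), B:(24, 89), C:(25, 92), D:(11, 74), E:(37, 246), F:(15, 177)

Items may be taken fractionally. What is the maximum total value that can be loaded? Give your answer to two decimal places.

Greedy by value/weight ratio, highest first.
Ratios (sorted): F 11.80, A 9.16, D 6.73, E 6.65, B 3.71, C 3.68
take F (15 @ 177); take A (31 @ 284); take D (11 @ 74); take 29/37 of E → 192.81. Capacity used 86/86.
Total value = 727.81

727.81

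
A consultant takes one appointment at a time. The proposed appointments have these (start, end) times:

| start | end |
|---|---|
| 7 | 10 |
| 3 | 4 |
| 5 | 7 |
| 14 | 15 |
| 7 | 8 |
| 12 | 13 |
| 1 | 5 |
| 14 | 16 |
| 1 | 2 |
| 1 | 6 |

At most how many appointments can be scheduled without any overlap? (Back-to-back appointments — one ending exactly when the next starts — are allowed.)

Sorted by end: (1,2)  (3,4)  (1,5)  (1,6)  (5,7)  (7,8)  (7,10)  (12,13)  (14,15)  (14,16)
take (1,2); take (3,4); skip (1,6); take (5,7); take (7,8); take (12,13); take (14,15).
Selected 6 appointments.

6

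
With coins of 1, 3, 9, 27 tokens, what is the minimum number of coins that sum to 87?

87 − 3×27→6 − 2×3→0
Total coins = 3 + 2 = 5

5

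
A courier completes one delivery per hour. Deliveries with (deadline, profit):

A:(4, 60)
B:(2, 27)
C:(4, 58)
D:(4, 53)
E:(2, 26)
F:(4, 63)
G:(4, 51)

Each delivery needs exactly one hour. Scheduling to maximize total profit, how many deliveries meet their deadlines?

4

Profit order: F=63 A=60 C=58 D=53 G=51 B=27 E=26
Assign: F→slot 4, A→slot 3, C→slot 2, D→slot 1, G skipped, B skipped, E skipped.
Slots: [1:D] [2:C] [3:A] [4:F]
4 of 7 scheduled.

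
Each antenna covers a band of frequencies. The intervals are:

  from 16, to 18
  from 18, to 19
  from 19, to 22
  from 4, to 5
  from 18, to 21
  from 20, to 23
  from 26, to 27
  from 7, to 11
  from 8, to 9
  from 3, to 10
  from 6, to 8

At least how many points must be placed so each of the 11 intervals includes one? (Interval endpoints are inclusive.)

5

Process intervals by earliest right end; each time one isn't hit yet, stab at its right endpoint.
Sorted: [4,5] [6,8] [8,9] [3,10] [7,11] [16,18] [18,19] [18,21] [19,22] [20,23] [26,27]
{[4,5]} hit by 5; {[6,8],[8,9],[3,10],[7,11]} hit by 8; {[16,18],[18,19],[18,21]} hit by 18; {[19,22],[20,23]} hit by 22; {[26,27]} hit by 27.
Points: 5, 8, 18, 22, 27 (5 total).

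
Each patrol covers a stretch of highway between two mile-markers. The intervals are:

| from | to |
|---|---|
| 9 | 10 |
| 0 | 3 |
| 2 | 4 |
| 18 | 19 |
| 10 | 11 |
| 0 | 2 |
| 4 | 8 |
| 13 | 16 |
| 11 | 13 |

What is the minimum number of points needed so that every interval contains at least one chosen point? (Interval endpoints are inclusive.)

5

Sorted: [0,2] [0,3] [2,4] [4,8] [9,10] [10,11] [11,13] [13,16] [18,19]
{[0,2],[0,3],[2,4]} hit by 2; {[4,8]} hit by 8; {[9,10],[10,11]} hit by 10; {[11,13],[13,16]} hit by 13; {[18,19]} hit by 19.
Points: 2, 8, 10, 13, 19 (5 total).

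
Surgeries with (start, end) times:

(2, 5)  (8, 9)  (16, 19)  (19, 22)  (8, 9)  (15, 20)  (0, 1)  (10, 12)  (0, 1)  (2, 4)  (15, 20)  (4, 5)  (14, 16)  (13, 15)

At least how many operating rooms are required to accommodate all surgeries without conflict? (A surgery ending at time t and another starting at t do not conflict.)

Count concurrent intervals with a sweep; the peak is the room count.
Events (time:±→running): 0:+→1 0:+→2 1:-→1 1:-→0 2:+→1 2:+→2 4:-→1 4:+→2 5:-→1 5:-→0 8:+→1 8:+→2 9:-→1 9:-→0 10:+→1 12:-→0 13:+→1 14:+→2 15:-→1 15:+→2 15:+→3 … peak 3.

3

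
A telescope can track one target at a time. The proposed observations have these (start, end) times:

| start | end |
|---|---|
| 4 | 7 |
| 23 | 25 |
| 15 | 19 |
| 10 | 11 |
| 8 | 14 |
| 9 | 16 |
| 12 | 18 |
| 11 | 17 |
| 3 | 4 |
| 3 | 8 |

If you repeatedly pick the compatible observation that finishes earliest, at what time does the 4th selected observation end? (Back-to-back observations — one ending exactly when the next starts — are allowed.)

Order by finish time; keep every interval that doesn't clash with the previous kept one.
By end time: (3,4), (4,7), (3,8), (10,11), (8,14), (9,16), (11,17), (12,18), (15,19), (23,25).
Pick (3,4); next start ≥ 4 → (4,7); next start ≥ 7 → (10,11); next start ≥ 11 → (11,17); next start ≥ 17 → (23,25).
Selected: (3,4) (4,7) (10,11) (11,17) (23,25)

17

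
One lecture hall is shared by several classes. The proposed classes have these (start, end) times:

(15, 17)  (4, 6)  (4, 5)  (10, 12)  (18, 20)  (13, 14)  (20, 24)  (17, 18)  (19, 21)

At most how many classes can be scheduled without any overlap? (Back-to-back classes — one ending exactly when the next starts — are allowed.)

Greedy by earliest finish: after sorting by end time, pick each interval compatible with the last pick.
Sorted by end: (4,5)  (4,6)  (10,12)  (13,14)  (15,17)  (17,18)  (18,20)  (19,21)  (20,24)
take (4,5); take (10,12); take (13,14); take (15,17); take (17,18); take (18,20); take (20,24).
Selected 7 classes.

7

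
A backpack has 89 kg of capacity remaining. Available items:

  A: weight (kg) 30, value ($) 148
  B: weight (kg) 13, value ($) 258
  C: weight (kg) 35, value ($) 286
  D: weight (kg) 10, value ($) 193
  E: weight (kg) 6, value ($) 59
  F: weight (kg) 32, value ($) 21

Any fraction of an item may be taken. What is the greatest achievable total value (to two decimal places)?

Sort by value per unit weight and fill in that order.
Ratios (sorted): B 19.85, D 19.30, E 9.83, C 8.17, A 4.93, F 0.66
take B (13 @ 258); take D (10 @ 193); take E (6 @ 59); take C (35 @ 286); take 25/30 of A → 123.33. Capacity used 89/89.
Total value = 919.33

919.33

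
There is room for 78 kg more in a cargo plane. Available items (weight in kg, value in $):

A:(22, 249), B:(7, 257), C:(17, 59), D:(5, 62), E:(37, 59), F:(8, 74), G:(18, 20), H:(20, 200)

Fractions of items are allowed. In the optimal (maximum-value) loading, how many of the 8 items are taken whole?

5

Sort by value per unit weight and fill in that order.
Order: B (257/7=36.71) > D (62/5=12.40) > A (249/22=11.32) > H (200/20=10.00) > F (74/8=9.25) > C (59/17=3.47) > E (59/37=1.59) > G (20/18=1.11)
Fill: take B (7 @ 257) → take D (5 @ 62) → take A (22 @ 249) → take H (20 @ 200) → take F (8 @ 74) → take 16/17 of C → 55.53; 78/78 used.
5 item(s) taken whole; one partial (take 16/17 of C).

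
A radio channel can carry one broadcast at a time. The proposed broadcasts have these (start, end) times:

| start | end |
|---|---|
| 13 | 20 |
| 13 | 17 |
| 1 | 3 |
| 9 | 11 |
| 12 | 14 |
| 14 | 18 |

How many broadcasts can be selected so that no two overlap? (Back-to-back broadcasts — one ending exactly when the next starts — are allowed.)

Sort by end time and greedily take each interval whose start is ≥ the last chosen end.
By end time: (1,3), (9,11), (12,14), (13,17), (14,18), (13,20).
Pick (1,3); next start ≥ 3 → (9,11); next start ≥ 11 → (12,14); next start ≥ 14 → (14,18).
Selected 4 broadcasts.

4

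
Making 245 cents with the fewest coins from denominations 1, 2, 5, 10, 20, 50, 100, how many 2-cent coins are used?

Greedy: take as many of the largest coin as possible, then repeat with the remainder.
245 − 2×100→45 − 2×20→5 − 1×5→0
Count of 2: 0

0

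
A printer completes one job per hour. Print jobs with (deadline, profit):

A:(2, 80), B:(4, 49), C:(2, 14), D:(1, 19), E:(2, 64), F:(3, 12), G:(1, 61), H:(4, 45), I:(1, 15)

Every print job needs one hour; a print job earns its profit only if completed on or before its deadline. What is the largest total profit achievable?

By profit: A(d2,80), E(d2,64), G(d1,61), B(d4,49), H(d4,45), D(d1,19), I(d1,15), C(d2,14), F(d3,12)
A→slot 2; E→slot 1; G skipped; B→slot 4; H→slot 3; D skipped; I skipped; C skipped; F skipped.
Profit = 64 + 80 + 45 + 49 = 238

238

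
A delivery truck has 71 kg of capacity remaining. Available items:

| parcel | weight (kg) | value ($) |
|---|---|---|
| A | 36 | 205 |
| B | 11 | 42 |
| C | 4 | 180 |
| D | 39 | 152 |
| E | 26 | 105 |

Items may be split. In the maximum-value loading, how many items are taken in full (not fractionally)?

Sort by value per unit weight and fill in that order.
Order: C (180/4=45.00) > A (205/36=5.69) > E (105/26=4.04) > D (152/39=3.90) > B (42/11=3.82)
Fill: take C (4 @ 180) → take A (36 @ 205) → take E (26 @ 105) → take 5/39 of D → 19.49; 71/71 used.
3 item(s) taken whole; one partial (take 5/39 of D).

3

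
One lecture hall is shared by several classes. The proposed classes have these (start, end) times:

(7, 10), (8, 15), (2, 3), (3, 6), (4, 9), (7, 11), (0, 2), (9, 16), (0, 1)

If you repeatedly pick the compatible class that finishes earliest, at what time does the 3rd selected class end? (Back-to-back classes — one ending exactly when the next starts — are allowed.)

Greedy by earliest finish: after sorting by end time, pick each interval compatible with the last pick.
Sorted by end: (0,1)  (0,2)  (2,3)  (3,6)  (4,9)  (7,10)  (7,11)  (8,15)  (9,16)
take (0,1); take (2,3); take (3,6); skip (4,9); take (7,10); skip (9,16).
Selected: (0,1) (2,3) (3,6) (7,10)

6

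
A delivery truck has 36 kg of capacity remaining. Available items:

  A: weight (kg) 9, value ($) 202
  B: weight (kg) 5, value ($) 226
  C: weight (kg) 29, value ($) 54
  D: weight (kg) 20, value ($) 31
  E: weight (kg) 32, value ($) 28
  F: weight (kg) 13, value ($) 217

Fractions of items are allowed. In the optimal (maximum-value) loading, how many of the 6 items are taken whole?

3

Ratios (sorted): B 45.20, A 22.44, F 16.69, C 1.86, D 1.55, E 0.88
take B (5 @ 226); take A (9 @ 202); take F (13 @ 217); take 9/29 of C → 16.76. Capacity used 36/36.
3 item(s) taken whole; one partial (take 9/29 of C).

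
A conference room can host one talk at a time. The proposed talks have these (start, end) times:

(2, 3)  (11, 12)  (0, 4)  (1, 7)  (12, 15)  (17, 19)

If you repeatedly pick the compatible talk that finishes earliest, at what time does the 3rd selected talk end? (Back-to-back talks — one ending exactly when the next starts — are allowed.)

By end time: (2,3), (0,4), (1,7), (11,12), (12,15), (17,19).
Pick (2,3); next start ≥ 3 → (11,12); next start ≥ 12 → (12,15); next start ≥ 15 → (17,19).
Selected: (2,3) (11,12) (12,15) (17,19)

15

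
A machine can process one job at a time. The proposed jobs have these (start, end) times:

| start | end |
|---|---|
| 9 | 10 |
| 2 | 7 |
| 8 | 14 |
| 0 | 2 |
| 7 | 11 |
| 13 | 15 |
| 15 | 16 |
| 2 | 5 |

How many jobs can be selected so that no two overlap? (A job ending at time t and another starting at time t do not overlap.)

Sorted by end: (0,2)  (2,5)  (2,7)  (9,10)  (7,11)  (8,14)  (13,15)  (15,16)
take (0,2); take (2,5); take (9,10); skip (8,14); take (13,15); take (15,16).
Selected 5 jobs.

5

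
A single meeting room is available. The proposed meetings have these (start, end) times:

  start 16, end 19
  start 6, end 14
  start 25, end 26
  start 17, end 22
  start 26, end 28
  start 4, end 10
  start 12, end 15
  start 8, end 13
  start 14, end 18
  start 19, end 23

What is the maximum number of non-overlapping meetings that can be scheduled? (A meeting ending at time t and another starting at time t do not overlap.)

Sorted by end: (4,10)  (8,13)  (6,14)  (12,15)  (14,18)  (16,19)  (17,22)  (19,23)  (25,26)  (26,28)
take (4,10); skip (8,13); skip (6,14); take (12,15); skip (14,18); take (16,19); take (19,23); take (25,26); take (26,28).
Selected 6 meetings.

6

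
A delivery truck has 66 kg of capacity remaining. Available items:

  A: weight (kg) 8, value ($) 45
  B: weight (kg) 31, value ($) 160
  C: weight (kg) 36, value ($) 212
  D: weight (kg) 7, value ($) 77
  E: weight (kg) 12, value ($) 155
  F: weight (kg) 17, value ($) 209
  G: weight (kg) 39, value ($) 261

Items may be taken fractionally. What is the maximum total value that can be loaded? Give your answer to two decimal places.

641.77

Ratios (sorted): E 12.92, F 12.29, D 11.00, G 6.69, C 5.89, A 5.62, B 5.16
take E (12 @ 155); take F (17 @ 209); take D (7 @ 77); take 30/39 of G → 200.77. Capacity used 66/66.
Total value = 641.77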